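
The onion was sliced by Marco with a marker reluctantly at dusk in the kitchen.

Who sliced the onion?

'Marco' marks the agent of the slicing event.

Marco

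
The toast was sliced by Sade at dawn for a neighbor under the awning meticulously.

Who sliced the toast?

'Sade' marks the agent of the slicing event.

Sade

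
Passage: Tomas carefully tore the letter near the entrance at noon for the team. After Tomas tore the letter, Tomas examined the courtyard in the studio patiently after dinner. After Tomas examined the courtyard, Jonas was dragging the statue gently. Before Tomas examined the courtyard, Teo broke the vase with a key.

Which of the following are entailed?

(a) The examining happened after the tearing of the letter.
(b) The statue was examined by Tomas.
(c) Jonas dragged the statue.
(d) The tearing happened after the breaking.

(a), (c)

(a) Entailed — the narrative places the tearing before the examining.
(b) Not entailed — Tomas examined the courtyard, not the statue; the statue belongs to the dragging event.
(c) Entailed — 'drag' is an activity; 'was dragging' entails that some dragging happened, so 'dragged' holds.
(d) Not entailed — the narrative doesn't order the breaking relative to the tearing.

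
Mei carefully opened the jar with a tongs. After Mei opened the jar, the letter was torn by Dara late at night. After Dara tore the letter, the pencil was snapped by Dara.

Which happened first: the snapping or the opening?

the opening

The connectives place the opening before the snapping.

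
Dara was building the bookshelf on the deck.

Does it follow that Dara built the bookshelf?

'was building' is progressive; for an accomplishment like 'build the bookshelf', it doesn't entail completion.

no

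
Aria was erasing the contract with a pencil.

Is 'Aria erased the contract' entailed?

'was erasing' is progressive; for an accomplishment like 'erase the contract', it doesn't entail completion.

no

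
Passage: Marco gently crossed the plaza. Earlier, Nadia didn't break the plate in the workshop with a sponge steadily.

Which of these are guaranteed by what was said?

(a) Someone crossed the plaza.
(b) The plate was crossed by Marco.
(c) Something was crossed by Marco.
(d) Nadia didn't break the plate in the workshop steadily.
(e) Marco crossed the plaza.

(a), (c), (e)

(a) Entailed — every conjunct here is already in the original crossing event.
(b) Not entailed — Marco crossed the plaza, not the plate; the plate belongs to the breaking event.
(c) Entailed — dropping 'gently' and generalizing the patient leaves a sub-description the original still satisfies.
(d) Not entailed — dropping 'with a sponge' under negation is not valid — the original leaves open that Nadia broke the plate some other way.
(e) Entailed — every conjunct here is already in the original crossing event.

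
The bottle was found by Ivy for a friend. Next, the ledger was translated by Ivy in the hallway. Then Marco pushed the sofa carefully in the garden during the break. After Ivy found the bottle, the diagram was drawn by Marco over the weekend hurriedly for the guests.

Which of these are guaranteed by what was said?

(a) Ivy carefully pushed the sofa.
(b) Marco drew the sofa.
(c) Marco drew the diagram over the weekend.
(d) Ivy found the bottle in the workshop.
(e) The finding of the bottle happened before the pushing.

(c), (e)

(a) Not entailed — the passage has Marco pushing the sofa, not Ivy.
(b) Not entailed — Marco drew the diagram, not the sofa; the sofa belongs to the pushing event.
(c) Entailed — every conjunct here is already in the original drawing event.
(d) Not entailed — 'in the workshop' adds information not in the original event.
(e) Entailed — the narrative places the finding before the pushing.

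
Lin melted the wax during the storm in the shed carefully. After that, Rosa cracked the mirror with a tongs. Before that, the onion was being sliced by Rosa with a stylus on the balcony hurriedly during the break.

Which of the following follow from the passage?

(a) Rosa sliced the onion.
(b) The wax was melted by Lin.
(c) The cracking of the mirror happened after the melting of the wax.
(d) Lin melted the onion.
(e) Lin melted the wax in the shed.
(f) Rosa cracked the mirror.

(a) Not entailed — 'was slicing' is progressive on an accomplishment; it does not entail the completed 'sliced'.
(b) Entailed — every conjunct here is already in the original melting event.
(c) Entailed — the narrative places the melting before the cracking.
(d) Not entailed — Lin melted the wax, not the onion; the onion belongs to the slicing event.
(e) Entailed — the original entails any weakening of itself; this just drops 'carefully', 'during the storm'.
(f) Entailed — dropping 'with a tongs' leaves a sub-description the original still satisfies.

(b), (c), (e), (f)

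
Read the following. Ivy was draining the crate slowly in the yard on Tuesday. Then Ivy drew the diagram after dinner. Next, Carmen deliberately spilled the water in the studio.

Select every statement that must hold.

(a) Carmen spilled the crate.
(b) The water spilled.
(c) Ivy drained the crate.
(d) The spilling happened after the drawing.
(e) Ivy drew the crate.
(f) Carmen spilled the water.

(a) Not entailed — Carmen spilled the water, not the crate; the crate belongs to the draining event.
(b) Entailed — 'Carmen spilled the water' is causative; it entails the inchoative 'the water spilled'.
(c) Not entailed — 'was draining' is progressive on an accomplishment; it does not entail the completed 'drained'.
(d) Entailed — the narrative places the drawing before the spilling.
(e) Not entailed — Ivy drew the diagram, not the crate; the crate belongs to the draining event.
(f) Entailed — dropping 'deliberately', 'in the studio' leaves a sub-description the original still satisfies.

(b), (d), (f)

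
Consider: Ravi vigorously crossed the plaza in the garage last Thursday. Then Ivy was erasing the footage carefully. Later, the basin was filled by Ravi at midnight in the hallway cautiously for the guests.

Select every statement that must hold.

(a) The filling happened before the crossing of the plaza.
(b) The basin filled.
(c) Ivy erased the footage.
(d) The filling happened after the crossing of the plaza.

(b), (d)

(a) Not entailed — the narrative places the crossing before the filling, not after.
(b) Entailed — 'Ravi filled the basin' is causative; it entails the inchoative 'the basin filled'.
(c) Not entailed — 'was erasing' is progressive on an accomplishment; it does not entail the completed 'erased'.
(d) Entailed — the narrative places the crossing before the filling.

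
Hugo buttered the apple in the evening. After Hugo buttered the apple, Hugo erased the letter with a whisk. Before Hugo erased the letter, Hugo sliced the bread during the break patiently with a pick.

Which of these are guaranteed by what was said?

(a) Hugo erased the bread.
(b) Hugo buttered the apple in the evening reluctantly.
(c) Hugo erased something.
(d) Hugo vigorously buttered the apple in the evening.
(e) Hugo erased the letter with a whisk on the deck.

(c)

(a) Not entailed — Hugo erased the letter, not the bread; the bread belongs to the slicing event.
(b) Not entailed — 'reluctantly' adds information not in the original event.
(c) Entailed — the original entails any weakening of itself; this just drops 'with a whisk' and generalizes the patient.
(d) Not entailed — 'vigorously' adds information not in the original event.
(e) Not entailed — 'on the deck' adds information not in the original event.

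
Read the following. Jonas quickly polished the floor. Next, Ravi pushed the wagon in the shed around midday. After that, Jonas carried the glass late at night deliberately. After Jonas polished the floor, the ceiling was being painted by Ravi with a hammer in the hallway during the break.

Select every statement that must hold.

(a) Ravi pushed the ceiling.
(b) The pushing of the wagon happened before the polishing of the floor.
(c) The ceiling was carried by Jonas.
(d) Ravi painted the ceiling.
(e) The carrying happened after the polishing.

(e)

(a) Not entailed — Ravi pushed the wagon, not the ceiling; the ceiling belongs to the painting event.
(b) Not entailed — the narrative places the polishing before the pushing, not after.
(c) Not entailed — Jonas carried the glass, not the ceiling; the ceiling belongs to the painting event.
(d) Not entailed — 'was painting' is progressive on an accomplishment; it does not entail the completed 'painted'.
(e) Entailed — the narrative places the polishing before the carrying.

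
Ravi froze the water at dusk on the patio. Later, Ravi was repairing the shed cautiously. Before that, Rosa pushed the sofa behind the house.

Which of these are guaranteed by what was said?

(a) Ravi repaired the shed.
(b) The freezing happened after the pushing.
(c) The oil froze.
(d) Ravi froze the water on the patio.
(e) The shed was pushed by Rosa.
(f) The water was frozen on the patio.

(a) Not entailed — 'was repairing' is progressive on an accomplishment; it does not entail the completed 'repaired'.
(b) Not entailed — the narrative doesn't order the pushing relative to the freezing.
(c) Not entailed — the water is what froze, not the oil.
(d) Entailed — dropping 'at dusk' leaves a sub-description the original still satisfies.
(e) Not entailed — Rosa pushed the sofa, not the shed; the shed belongs to the repairing event.
(f) Entailed — dropping 'at dusk' and generalizing the agent leaves a sub-description the original still satisfies.

(d), (f)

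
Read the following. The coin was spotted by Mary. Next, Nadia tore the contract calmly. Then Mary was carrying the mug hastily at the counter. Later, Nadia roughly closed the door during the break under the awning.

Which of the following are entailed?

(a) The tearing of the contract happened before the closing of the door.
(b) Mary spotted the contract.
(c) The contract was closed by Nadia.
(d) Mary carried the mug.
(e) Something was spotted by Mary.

(a), (d), (e)

(a) Entailed — the narrative places the tearing before the closing.
(b) Not entailed — Mary spotted the coin, not the contract; the contract belongs to the tearing event.
(c) Not entailed — Nadia closed the door, not the contract; the contract belongs to the tearing event.
(d) Entailed — 'carry' is an activity; 'was carrying' entails that some carrying happened, so 'carried' holds.
(e) Entailed — this follows by dropping conjuncts from the spotting event's description.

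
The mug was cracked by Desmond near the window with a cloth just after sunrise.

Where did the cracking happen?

'near the window' marks the location of the cracking event.

near the window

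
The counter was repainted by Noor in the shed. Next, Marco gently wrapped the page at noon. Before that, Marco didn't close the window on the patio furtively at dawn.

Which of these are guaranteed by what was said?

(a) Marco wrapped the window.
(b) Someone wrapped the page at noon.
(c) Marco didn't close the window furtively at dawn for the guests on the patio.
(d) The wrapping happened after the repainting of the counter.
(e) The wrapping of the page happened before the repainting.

(a) Not entailed — Marco wrapped the page, not the window; the window belongs to the closing event.
(b) Entailed — the original entails any weakening of itself; this just drops 'gently' and generalizes the agent.
(c) Entailed — under negation, adding a further restriction is entailed: if no such closing event occurred, none occurred for the guests either.
(d) Entailed — the narrative places the repainting before the wrapping.
(e) Not entailed — the narrative places the repainting before the wrapping, not after.

(b), (c), (d)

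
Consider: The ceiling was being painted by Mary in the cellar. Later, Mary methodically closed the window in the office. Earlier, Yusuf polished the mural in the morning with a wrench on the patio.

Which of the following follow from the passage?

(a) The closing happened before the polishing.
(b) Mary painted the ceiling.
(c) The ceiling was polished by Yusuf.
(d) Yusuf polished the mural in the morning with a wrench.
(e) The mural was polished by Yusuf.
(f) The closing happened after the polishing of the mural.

(d), (e), (f)

(a) Not entailed — the narrative places the polishing before the closing, not after.
(b) Not entailed — 'was painting' is progressive on an accomplishment; it does not entail the completed 'painted'.
(c) Not entailed — Yusuf polished the mural, not the ceiling; the ceiling belongs to the painting event.
(d) Entailed — the original entails any weakening of itself; this just drops 'on the patio'.
(e) Entailed — the original entails any weakening of itself; this just drops 'on the patio', 'with a wrench', 'in the morning'.
(f) Entailed — the narrative places the polishing before the closing.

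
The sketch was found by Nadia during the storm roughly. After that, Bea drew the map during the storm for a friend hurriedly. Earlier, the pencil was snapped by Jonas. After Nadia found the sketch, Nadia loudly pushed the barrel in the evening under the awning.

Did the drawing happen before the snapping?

no

The narrative orders the snapping before the drawing.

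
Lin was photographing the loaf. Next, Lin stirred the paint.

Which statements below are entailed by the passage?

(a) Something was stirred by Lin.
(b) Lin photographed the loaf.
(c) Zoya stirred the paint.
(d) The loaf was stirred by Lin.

(a) Entailed — this follows by dropping conjuncts from the stirring event's description.
(b) Not entailed — 'was photographing' is progressive on an accomplishment; it does not entail the completed 'photographed'.
(c) Not entailed — the passage has Lin stirring the paint, not Zoya.
(d) Not entailed — Lin stirred the paint, not the loaf; the loaf belongs to the photographing event.

(a)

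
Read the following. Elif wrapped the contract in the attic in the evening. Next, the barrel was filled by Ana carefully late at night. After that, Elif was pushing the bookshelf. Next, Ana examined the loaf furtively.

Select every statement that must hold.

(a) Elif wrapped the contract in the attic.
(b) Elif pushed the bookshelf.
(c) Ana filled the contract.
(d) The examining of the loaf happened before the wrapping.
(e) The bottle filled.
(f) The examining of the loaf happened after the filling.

(a), (b), (f)

(a) Entailed — the original entails any weakening of itself; this just drops 'in the evening'.
(b) Entailed — 'push' is an activity; 'was pushing' entails that some pushing happened, so 'pushed' holds.
(c) Not entailed — Ana filled the barrel, not the contract; the contract belongs to the wrapping event.
(d) Not entailed — the narrative places the wrapping before the examining, not after.
(e) Not entailed — the barrel is what filled, not the bottle.
(f) Entailed — the narrative places the filling before the examining.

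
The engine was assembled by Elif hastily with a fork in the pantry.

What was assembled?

the engine

'the engine' marks the patient of the assembling event.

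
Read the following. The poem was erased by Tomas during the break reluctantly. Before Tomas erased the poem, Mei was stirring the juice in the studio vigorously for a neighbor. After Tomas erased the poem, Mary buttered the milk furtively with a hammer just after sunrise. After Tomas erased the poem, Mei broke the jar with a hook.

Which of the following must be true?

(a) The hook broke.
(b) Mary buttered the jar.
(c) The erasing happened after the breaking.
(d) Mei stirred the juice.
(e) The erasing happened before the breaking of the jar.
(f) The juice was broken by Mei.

(a) Not entailed — the jar is what broke, not the hook.
(b) Not entailed — Mary buttered the milk, not the jar; the jar belongs to the breaking event.
(c) Not entailed — the narrative places the erasing before the breaking, not after.
(d) Entailed — 'stir' is an activity; 'was stirring' entails that some stirring happened, so 'stirred' holds.
(e) Entailed — the narrative places the erasing before the breaking.
(f) Not entailed — Mei broke the jar, not the juice; the juice belongs to the stirring event.

(d), (e)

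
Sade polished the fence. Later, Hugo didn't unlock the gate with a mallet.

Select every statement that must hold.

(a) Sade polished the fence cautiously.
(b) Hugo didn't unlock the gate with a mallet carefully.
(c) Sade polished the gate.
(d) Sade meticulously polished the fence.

(b)

(a) Not entailed — 'cautiously' adds information not in the original event.
(b) Entailed — under negation, adding a further restriction is entailed: if no such unlocking event occurred, none occurred carefully either.
(c) Not entailed — Sade polished the fence, not the gate; the gate belongs to the unlocking event.
(d) Not entailed — 'meticulously' adds information not in the original event.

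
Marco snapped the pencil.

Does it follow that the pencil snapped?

'Marco snapped the pencil' is the causative; it entails the inchoative 'the pencil snapped'.

yes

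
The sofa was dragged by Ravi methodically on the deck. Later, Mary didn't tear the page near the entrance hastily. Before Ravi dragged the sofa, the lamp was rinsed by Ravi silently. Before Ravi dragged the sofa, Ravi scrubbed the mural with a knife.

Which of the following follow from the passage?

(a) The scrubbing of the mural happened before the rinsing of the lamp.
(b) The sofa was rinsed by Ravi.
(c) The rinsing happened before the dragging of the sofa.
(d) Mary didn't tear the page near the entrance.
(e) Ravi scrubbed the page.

(c)

(a) Not entailed — the narrative doesn't order the scrubbing relative to the rinsing.
(b) Not entailed — Ravi rinsed the lamp, not the sofa; the sofa belongs to the dragging event.
(c) Entailed — the narrative places the rinsing before the dragging.
(d) Not entailed — dropping 'hastily' under negation is not valid — the original leaves open that Mary tore the page some other way.
(e) Not entailed — Ravi scrubbed the mural, not the page; the page belongs to the tearing event.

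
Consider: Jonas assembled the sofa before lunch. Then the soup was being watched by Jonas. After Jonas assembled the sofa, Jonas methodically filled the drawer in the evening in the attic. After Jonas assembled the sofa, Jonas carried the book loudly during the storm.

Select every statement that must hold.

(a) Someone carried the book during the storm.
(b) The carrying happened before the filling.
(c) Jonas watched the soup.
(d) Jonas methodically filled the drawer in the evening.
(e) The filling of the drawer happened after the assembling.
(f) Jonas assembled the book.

(a), (c), (d), (e)

(a) Entailed — the original entails any weakening of itself; this just drops 'loudly' and generalizes the agent.
(b) Not entailed — the narrative doesn't order the carrying relative to the filling.
(c) Entailed — 'watch' is an activity; 'was watching' entails that some watching happened, so 'watched' holds.
(d) Entailed — this follows by dropping conjuncts from the filling event's description.
(e) Entailed — the narrative places the assembling before the filling.
(f) Not entailed — Jonas assembled the sofa, not the book; the book belongs to the carrying event.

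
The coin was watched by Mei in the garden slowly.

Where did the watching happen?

'in the garden' marks the location of the watching event.

in the garden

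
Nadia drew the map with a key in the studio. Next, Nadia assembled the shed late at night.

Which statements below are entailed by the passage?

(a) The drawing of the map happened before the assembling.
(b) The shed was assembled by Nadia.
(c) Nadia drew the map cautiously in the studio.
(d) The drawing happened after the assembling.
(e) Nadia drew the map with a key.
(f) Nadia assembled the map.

(a) Entailed — the narrative places the drawing before the assembling.
(b) Entailed — dropping 'late at night' leaves a sub-description the original still satisfies.
(c) Not entailed — 'cautiously' adds information not in the original event.
(d) Not entailed — the narrative places the drawing before the assembling, not after.
(e) Entailed — dropping 'in the studio' leaves a sub-description the original still satisfies.
(f) Not entailed — Nadia assembled the shed, not the map; the map belongs to the drawing event.

(a), (b), (e)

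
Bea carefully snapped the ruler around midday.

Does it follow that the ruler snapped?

yes

'Bea snapped the ruler' is the causative; it entails the inchoative 'the ruler snapped'.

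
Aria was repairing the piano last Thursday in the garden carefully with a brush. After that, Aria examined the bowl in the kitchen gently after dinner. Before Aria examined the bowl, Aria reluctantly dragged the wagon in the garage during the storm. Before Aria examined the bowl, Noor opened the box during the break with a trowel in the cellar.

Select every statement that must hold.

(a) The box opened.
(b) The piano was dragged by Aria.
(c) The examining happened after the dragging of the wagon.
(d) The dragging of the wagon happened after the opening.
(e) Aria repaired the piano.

(a) Entailed — 'Noor opened the box' is causative; it entails the inchoative 'the box opened'.
(b) Not entailed — Aria dragged the wagon, not the piano; the piano belongs to the repairing event.
(c) Entailed — the narrative places the dragging before the examining.
(d) Not entailed — the narrative doesn't order the opening relative to the dragging.
(e) Not entailed — 'was repairing' is progressive on an accomplishment; it does not entail the completed 'repaired'.

(a), (c)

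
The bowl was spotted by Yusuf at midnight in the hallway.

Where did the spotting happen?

in the hallway

'in the hallway' marks the location of the spotting event.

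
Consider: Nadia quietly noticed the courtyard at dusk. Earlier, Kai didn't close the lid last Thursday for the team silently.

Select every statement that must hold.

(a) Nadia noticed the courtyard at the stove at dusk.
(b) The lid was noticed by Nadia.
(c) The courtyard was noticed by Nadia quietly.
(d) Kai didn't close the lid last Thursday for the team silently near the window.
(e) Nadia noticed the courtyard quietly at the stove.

(c), (d)

(a) Not entailed — 'at the stove' adds information not in the original event.
(b) Not entailed — Nadia noticed the courtyard, not the lid; the lid belongs to the closing event.
(c) Entailed — every conjunct here is already in the original noticing event.
(d) Entailed — under negation, adding a further restriction is entailed: if no such closing event occurred, none occurred near the window either.
(e) Not entailed — 'at the stove' adds information not in the original event.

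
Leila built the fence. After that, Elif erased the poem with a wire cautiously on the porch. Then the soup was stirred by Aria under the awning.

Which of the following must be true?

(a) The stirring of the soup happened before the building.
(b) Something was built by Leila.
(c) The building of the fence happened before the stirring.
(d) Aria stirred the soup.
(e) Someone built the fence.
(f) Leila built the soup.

(b), (c), (d), (e)

(a) Not entailed — the narrative places the building before the stirring, not after.
(b) Entailed — this follows by dropping conjuncts from the building event's description.
(c) Entailed — the narrative places the building before the stirring.
(d) Entailed — every conjunct here is already in the original stirring event.
(e) Entailed — every conjunct here is already in the original building event.
(f) Not entailed — Leila built the fence, not the soup; the soup belongs to the stirring event.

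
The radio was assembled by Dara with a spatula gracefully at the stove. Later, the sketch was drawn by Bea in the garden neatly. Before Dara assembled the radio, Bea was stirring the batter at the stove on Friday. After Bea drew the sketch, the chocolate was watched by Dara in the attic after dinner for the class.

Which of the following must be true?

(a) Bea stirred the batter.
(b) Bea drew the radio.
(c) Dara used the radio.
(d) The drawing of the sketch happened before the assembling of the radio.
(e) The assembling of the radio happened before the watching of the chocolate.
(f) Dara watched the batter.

(a) Entailed — 'stir' is an activity; 'was stirring' entails that some stirring happened, so 'stirred' holds.
(b) Not entailed — Bea drew the sketch, not the radio; the radio belongs to the assembling event.
(c) Not entailed — the radio is the patient, not an instrument — Dara used a spatula.
(d) Not entailed — the narrative places the assembling before the drawing, not after.
(e) Entailed — the narrative places the assembling before the watching.
(f) Not entailed — Dara watched the chocolate, not the batter; the batter belongs to the stirring event.

(a), (e)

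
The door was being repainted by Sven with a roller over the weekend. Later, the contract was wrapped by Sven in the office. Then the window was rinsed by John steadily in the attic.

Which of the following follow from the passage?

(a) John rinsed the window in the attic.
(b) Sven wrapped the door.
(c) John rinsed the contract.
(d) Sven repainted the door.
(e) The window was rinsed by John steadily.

(a), (e)

(a) Entailed — dropping 'steadily' leaves a sub-description the original still satisfies.
(b) Not entailed — Sven wrapped the contract, not the door; the door belongs to the repainting event.
(c) Not entailed — John rinsed the window, not the contract; the contract belongs to the wrapping event.
(d) Not entailed — 'was repainting' is progressive on an accomplishment; it does not entail the completed 'repainted'.
(e) Entailed — this follows by dropping conjuncts from the rinsing event's description.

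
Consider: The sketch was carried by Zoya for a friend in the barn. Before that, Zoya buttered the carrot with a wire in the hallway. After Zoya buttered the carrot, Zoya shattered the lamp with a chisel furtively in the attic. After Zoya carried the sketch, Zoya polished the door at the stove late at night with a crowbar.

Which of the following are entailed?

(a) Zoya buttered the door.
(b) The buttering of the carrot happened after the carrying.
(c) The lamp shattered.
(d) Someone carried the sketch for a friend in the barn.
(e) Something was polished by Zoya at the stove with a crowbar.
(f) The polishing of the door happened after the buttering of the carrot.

(a) Not entailed — Zoya buttered the carrot, not the door; the door belongs to the polishing event.
(b) Not entailed — the narrative places the buttering before the carrying, not after.
(c) Entailed — 'Zoya shattered the lamp' is causative; it entails the inchoative 'the lamp shattered'.
(d) Entailed — generalizing the agent leaves a sub-description the original still satisfies.
(e) Entailed — every conjunct here is already in the original polishing event.
(f) Entailed — the narrative places the buttering before the polishing.

(c), (d), (e), (f)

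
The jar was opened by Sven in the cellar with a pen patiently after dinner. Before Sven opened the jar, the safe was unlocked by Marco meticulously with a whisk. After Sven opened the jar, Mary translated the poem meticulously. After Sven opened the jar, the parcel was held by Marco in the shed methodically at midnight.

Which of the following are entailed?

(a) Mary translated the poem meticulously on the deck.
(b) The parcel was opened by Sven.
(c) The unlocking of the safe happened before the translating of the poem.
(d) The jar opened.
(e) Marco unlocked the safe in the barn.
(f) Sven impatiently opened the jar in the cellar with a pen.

(a) Not entailed — 'on the deck' adds information not in the original event.
(b) Not entailed — Sven opened the jar, not the parcel; the parcel belongs to the holding event.
(c) Entailed — the narrative places the unlocking before the translating.
(d) Entailed — 'Sven opened the jar' is causative; it entails the inchoative 'the jar opened'.
(e) Not entailed — 'in the barn' adds information not in the original event.
(f) Not entailed — 'impatiently' adds a manner not in (and inconsistent with) the original.

(c), (d)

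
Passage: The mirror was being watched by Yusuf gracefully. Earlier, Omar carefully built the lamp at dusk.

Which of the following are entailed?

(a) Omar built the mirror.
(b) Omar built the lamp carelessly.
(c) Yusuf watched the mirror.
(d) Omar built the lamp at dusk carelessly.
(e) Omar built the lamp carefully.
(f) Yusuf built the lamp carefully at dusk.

(a) Not entailed — Omar built the lamp, not the mirror; the mirror belongs to the watching event.
(b) Not entailed — 'carelessly' adds a manner not in (and inconsistent with) the original.
(c) Entailed — 'watch' is an activity; 'was watching' entails that some watching happened, so 'watched' holds.
(d) Not entailed — 'carelessly' adds a manner not in (and inconsistent with) the original.
(e) Entailed — dropping 'at dusk' leaves a sub-description the original still satisfies.
(f) Not entailed — the passage has Omar building the lamp, not Yusuf.

(c), (e)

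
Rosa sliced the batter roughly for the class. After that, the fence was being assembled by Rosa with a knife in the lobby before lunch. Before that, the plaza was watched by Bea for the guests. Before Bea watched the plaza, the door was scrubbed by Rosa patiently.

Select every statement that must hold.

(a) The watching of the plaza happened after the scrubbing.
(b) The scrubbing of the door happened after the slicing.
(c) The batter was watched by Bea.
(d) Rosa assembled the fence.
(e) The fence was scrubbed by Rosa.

(a) Entailed — the narrative places the scrubbing before the watching.
(b) Not entailed — the narrative doesn't order the slicing relative to the scrubbing.
(c) Not entailed — Bea watched the plaza, not the batter; the batter belongs to the slicing event.
(d) Not entailed — 'was assembling' is progressive on an accomplishment; it does not entail the completed 'assembled'.
(e) Not entailed — Rosa scrubbed the door, not the fence; the fence belongs to the assembling event.

(a)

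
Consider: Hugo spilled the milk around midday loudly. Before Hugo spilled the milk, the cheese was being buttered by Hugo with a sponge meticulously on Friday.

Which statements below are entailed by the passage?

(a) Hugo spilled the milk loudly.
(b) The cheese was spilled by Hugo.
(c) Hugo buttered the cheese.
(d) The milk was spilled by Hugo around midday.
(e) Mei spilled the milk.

(a), (d)

(a) Entailed — dropping 'around midday' leaves a sub-description the original still satisfies.
(b) Not entailed — Hugo spilled the milk, not the cheese; the cheese belongs to the buttering event.
(c) Not entailed — 'was buttering' is progressive on an accomplishment; it does not entail the completed 'buttered'.
(d) Entailed — the original entails any weakening of itself; this just drops 'loudly'.
(e) Not entailed — the passage has Hugo spilling the milk, not Mei.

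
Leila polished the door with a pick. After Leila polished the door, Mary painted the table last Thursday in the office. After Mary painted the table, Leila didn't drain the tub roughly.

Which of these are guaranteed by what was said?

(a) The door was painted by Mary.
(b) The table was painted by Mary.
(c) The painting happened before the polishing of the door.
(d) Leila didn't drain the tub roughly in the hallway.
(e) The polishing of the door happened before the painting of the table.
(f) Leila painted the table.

(b), (d), (e)

(a) Not entailed — Mary painted the table, not the door; the door belongs to the polishing event.
(b) Entailed — dropping 'last Thursday', 'in the office' leaves a sub-description the original still satisfies.
(c) Not entailed — the narrative places the polishing before the painting, not after.
(d) Entailed — under negation, adding a further restriction is entailed: if no such draining event occurred, none occurred in the hallway either.
(e) Entailed — the narrative places the polishing before the painting.
(f) Not entailed — the passage has Mary painting the table, not Leila.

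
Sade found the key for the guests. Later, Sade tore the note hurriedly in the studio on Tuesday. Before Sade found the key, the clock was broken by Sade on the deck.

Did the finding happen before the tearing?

The narrative orders the finding before the tearing.

yes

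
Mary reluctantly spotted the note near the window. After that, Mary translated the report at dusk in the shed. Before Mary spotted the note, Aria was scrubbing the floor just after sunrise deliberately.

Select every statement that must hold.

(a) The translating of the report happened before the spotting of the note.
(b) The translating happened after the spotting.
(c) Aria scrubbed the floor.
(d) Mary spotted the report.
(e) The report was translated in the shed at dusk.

(a) Not entailed — the narrative places the spotting before the translating, not after.
(b) Entailed — the narrative places the spotting before the translating.
(c) Entailed — 'scrub' is an activity; 'was scrubbing' entails that some scrubbing happened, so 'scrubbed' holds.
(d) Not entailed — Mary spotted the note, not the report; the report belongs to the translating event.
(e) Entailed — this follows by dropping conjuncts from the translating event's description.

(b), (c), (e)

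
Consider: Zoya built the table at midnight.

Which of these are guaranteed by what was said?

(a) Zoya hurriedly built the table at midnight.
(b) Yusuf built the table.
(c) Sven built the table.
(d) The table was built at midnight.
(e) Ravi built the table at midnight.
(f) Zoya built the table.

(d), (f)

(a) Not entailed — 'hurriedly' adds information not in the original event.
(b) Not entailed — the passage has Zoya building the table, not Yusuf.
(c) Not entailed — the passage has Zoya building the table, not Sven.
(d) Entailed — generalizing the agent leaves a sub-description the original still satisfies.
(e) Not entailed — the passage has Zoya building the table, not Ravi.
(f) Entailed — this follows by dropping conjuncts from the building event's description.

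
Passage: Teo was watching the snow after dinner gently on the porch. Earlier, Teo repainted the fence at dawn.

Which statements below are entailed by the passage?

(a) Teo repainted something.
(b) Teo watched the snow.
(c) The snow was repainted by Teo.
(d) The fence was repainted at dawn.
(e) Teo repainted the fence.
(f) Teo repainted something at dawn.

(a) Entailed — this follows by dropping conjuncts from the repainting event's description.
(b) Entailed — 'watch' is an activity; 'was watching' entails that some watching happened, so 'watched' holds.
(c) Not entailed — Teo repainted the fence, not the snow; the snow belongs to the watching event.
(d) Entailed — this follows by dropping conjuncts from the repainting event's description.
(e) Entailed — the original entails any weakening of itself; this just drops 'at dawn'.
(f) Entailed — every conjunct here is already in the original repainting event.

(a), (b), (d), (e), (f)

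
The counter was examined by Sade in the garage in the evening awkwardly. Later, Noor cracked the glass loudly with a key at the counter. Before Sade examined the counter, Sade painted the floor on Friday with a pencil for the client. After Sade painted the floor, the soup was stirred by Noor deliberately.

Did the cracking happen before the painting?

no

The narrative orders the painting before the cracking.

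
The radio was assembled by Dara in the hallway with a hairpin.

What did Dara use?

'with a hairpin' marks the instrument of the assembling event.

a hairpin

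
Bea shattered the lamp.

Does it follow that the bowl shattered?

no

Nothing is said about any bowl; only the lamp is affected.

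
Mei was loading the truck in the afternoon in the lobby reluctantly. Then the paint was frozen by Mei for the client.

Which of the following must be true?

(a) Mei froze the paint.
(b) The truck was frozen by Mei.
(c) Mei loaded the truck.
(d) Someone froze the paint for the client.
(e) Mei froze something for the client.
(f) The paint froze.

(a) Entailed — every conjunct here is already in the original freezing event.
(b) Not entailed — Mei froze the paint, not the truck; the truck belongs to the loading event.
(c) Not entailed — 'was loading' is progressive on an accomplishment; it does not entail the completed 'loaded'.
(d) Entailed — the original entails any weakening of itself; this just generalizes the agent.
(e) Entailed — this follows by dropping conjuncts from the freezing event's description.
(f) Entailed — 'Mei froze the paint' is causative; it entails the inchoative 'the paint froze'.

(a), (d), (e), (f)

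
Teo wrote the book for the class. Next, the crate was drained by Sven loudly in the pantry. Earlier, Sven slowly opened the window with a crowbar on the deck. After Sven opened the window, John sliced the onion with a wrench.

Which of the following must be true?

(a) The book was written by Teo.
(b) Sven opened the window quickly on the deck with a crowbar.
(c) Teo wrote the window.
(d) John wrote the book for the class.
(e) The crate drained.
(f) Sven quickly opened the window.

(a), (e)

(a) Entailed — this follows by dropping conjuncts from the writing event's description.
(b) Not entailed — 'quickly' adds a manner not in (and inconsistent with) the original.
(c) Not entailed — Teo wrote the book, not the window; the window belongs to the opening event.
(d) Not entailed — the passage has Teo writing the book, not John.
(e) Entailed — 'Sven drained the crate' is causative; it entails the inchoative 'the crate drained'.
(f) Not entailed — 'quickly' adds a manner not in (and inconsistent with) the original.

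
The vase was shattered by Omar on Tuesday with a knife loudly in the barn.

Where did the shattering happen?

in the barn

'in the barn' marks the location of the shattering event.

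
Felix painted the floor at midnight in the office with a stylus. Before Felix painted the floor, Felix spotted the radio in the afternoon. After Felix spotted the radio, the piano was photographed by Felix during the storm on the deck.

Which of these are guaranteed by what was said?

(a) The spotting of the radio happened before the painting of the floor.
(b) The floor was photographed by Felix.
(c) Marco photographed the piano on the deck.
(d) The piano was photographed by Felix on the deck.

(a), (d)

(a) Entailed — the narrative places the spotting before the painting.
(b) Not entailed — Felix photographed the piano, not the floor; the floor belongs to the painting event.
(c) Not entailed — the passage has Felix photographing the piano, not Marco.
(d) Entailed — this follows by dropping conjuncts from the photographing event's description.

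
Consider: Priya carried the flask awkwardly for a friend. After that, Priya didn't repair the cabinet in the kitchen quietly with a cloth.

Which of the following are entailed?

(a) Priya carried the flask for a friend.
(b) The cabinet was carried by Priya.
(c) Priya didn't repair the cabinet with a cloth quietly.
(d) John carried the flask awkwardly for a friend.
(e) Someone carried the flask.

(a), (e)

(a) Entailed — the original entails any weakening of itself; this just drops 'awkwardly'.
(b) Not entailed — Priya carried the flask, not the cabinet; the cabinet belongs to the repairing event.
(c) Not entailed — dropping 'in the kitchen' under negation is not valid — the original leaves open that Priya repaired the cabinet some other way.
(d) Not entailed — the passage has Priya carrying the flask, not John.
(e) Entailed — this follows by dropping conjuncts from the carrying event's description.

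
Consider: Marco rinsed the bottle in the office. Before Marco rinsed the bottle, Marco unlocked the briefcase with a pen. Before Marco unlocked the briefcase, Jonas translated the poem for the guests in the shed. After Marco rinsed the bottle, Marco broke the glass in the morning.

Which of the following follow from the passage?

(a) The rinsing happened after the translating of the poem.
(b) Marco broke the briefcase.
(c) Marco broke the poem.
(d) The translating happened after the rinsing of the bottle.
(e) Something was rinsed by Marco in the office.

(a), (e)

(a) Entailed — the narrative places the translating before the rinsing.
(b) Not entailed — Marco broke the glass, not the briefcase; the briefcase belongs to the unlocking event.
(c) Not entailed — Marco broke the glass, not the poem; the poem belongs to the translating event.
(d) Not entailed — the narrative places the translating before the rinsing, not after.
(e) Entailed — generalizing the patient leaves a sub-description the original still satisfies.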